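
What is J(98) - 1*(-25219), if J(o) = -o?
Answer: 25121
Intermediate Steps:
J(98) - 1*(-25219) = -1*98 - 1*(-25219) = -98 + 25219 = 25121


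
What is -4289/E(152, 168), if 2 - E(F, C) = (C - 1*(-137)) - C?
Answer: 4289/135 ≈ 31.770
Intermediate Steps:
E(F, C) = -135 (E(F, C) = 2 - ((C - 1*(-137)) - C) = 2 - ((C + 137) - C) = 2 - ((137 + C) - C) = 2 - 1*137 = 2 - 137 = -135)
-4289/E(152, 168) = -4289/(-135) = -4289*(-1/135) = 4289/135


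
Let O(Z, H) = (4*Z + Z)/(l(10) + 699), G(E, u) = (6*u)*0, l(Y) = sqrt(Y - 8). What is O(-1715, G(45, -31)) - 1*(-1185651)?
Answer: 579301899024/488599 + 8575*sqrt(2)/488599 ≈ 1.1856e+6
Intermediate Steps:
l(Y) = sqrt(-8 + Y)
G(E, u) = 0
O(Z, H) = 5*Z/(699 + sqrt(2)) (O(Z, H) = (4*Z + Z)/(sqrt(-8 + 10) + 699) = (5*Z)/(sqrt(2) + 699) = (5*Z)/(699 + sqrt(2)) = 5*Z/(699 + sqrt(2)))
O(-1715, G(45, -31)) - 1*(-1185651) = ((3495/488599)*(-1715) - 5/488599*(-1715)*sqrt(2)) - 1*(-1185651) = (-5993925/488599 + 8575*sqrt(2)/488599) + 1185651 = 579301899024/488599 + 8575*sqrt(2)/488599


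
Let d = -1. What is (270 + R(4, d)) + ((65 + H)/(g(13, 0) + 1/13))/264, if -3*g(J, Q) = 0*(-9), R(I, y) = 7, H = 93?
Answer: 37591/132 ≈ 284.78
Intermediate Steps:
g(J, Q) = 0 (g(J, Q) = -0*(-9) = -⅓*0 = 0)
(270 + R(4, d)) + ((65 + H)/(g(13, 0) + 1/13))/264 = (270 + 7) + ((65 + 93)/(0 + 1/13))/264 = 277 + (158/(0 + 1/13))*(1/264) = 277 + (158/(1/13))*(1/264) = 277 + (158*13)*(1/264) = 277 + 2054*(1/264) = 277 + 1027/132 = 37591/132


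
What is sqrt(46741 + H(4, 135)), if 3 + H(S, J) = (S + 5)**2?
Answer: sqrt(46819) ≈ 216.38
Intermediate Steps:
H(S, J) = -3 + (5 + S)**2 (H(S, J) = -3 + (S + 5)**2 = -3 + (5 + S)**2)
sqrt(46741 + H(4, 135)) = sqrt(46741 + (-3 + (5 + 4)**2)) = sqrt(46741 + (-3 + 9**2)) = sqrt(46741 + (-3 + 81)) = sqrt(46741 + 78) = sqrt(46819)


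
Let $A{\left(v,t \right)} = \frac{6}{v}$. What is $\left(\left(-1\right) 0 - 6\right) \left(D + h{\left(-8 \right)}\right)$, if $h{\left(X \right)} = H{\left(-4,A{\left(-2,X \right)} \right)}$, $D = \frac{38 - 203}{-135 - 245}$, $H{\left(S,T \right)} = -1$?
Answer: $\frac{129}{38} \approx 3.3947$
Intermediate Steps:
$D = \frac{33}{76}$ ($D = - \frac{165}{-380} = \left(-165\right) \left(- \frac{1}{380}\right) = \frac{33}{76} \approx 0.43421$)
$h{\left(X \right)} = -1$
$\left(\left(-1\right) 0 - 6\right) \left(D + h{\left(-8 \right)}\right) = \left(\left(-1\right) 0 - 6\right) \left(\frac{33}{76} - 1\right) = \left(0 - 6\right) \left(- \frac{43}{76}\right) = \left(-6\right) \left(- \frac{43}{76}\right) = \frac{129}{38}$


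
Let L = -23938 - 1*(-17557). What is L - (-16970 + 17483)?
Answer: -6894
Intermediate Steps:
L = -6381 (L = -23938 + 17557 = -6381)
L - (-16970 + 17483) = -6381 - (-16970 + 17483) = -6381 - 1*513 = -6381 - 513 = -6894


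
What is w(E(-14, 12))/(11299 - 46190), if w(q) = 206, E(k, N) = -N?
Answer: -206/34891 ≈ -0.0059041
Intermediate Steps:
w(E(-14, 12))/(11299 - 46190) = 206/(11299 - 46190) = 206/(-34891) = 206*(-1/34891) = -206/34891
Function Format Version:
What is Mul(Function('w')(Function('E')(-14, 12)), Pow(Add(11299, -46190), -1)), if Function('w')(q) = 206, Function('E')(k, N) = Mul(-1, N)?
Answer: Rational(-206, 34891) ≈ -0.0059041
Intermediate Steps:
Mul(Function('w')(Function('E')(-14, 12)), Pow(Add(11299, -46190), -1)) = Mul(206, Pow(Add(11299, -46190), -1)) = Mul(206, Pow(-34891, -1)) = Mul(206, Rational(-1, 34891)) = Rational(-206, 34891)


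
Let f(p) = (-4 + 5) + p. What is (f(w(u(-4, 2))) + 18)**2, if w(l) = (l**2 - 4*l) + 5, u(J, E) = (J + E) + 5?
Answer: 441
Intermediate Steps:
u(J, E) = 5 + E + J (u(J, E) = (E + J) + 5 = 5 + E + J)
w(l) = 5 + l**2 - 4*l
f(p) = 1 + p
(f(w(u(-4, 2))) + 18)**2 = ((1 + (5 + (5 + 2 - 4)**2 - 4*(5 + 2 - 4))) + 18)**2 = ((1 + (5 + 3**2 - 4*3)) + 18)**2 = ((1 + (5 + 9 - 12)) + 18)**2 = ((1 + 2) + 18)**2 = (3 + 18)**2 = 21**2 = 441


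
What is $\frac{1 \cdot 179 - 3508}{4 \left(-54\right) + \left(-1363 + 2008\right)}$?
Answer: $- \frac{3329}{429} \approx -7.7599$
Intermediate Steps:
$\frac{1 \cdot 179 - 3508}{4 \left(-54\right) + \left(-1363 + 2008\right)} = \frac{179 - 3508}{-216 + 645} = - \frac{3329}{429}$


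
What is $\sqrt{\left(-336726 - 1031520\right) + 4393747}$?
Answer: $\sqrt{3025501} \approx 1739.4$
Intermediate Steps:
$\sqrt{\left(-336726 - 1031520\right) + 4393747} = \sqrt{-1368246 + 4393747} = \sqrt{3025501}$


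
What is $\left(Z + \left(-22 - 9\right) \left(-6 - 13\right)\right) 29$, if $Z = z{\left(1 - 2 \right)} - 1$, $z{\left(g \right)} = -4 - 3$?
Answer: $16849$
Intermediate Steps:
$z{\left(g \right)} = -7$ ($z{\left(g \right)} = -4 - 3 = -7$)
$Z = -8$ ($Z = -7 - 1 = -8$)
$\left(Z + \left(-22 - 9\right) \left(-6 - 13\right)\right) 29 = \left(-8 + \left(-22 - 9\right) \left(-6 - 13\right)\right) 29 = \left(-8 - -589\right) 29 = \left(-8 + 589\right) 29 = 581 \cdot 29 = 16849$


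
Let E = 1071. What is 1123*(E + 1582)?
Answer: 2979319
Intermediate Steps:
1123*(E + 1582) = 1123*(1071 + 1582) = 1123*2653 = 2979319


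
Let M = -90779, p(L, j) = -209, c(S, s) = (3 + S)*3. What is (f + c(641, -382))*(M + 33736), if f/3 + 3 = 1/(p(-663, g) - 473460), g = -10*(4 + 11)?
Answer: -7422642829116/67667 ≈ -1.0969e+8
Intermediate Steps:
g = -150 (g = -10*15 = -150)
c(S, s) = 9 + 3*S
f = -4263024/473669 (f = -9 + 3/(-209 - 473460) = -9 + 3/(-473669) = -9 + 3*(-1/473669) = -9 - 3/473669 = -4263024/473669 ≈ -9.0000)
(f + c(641, -382))*(M + 33736) = (-4263024/473669 + (9 + 3*641))*(-90779 + 33736) = (-4263024/473669 + (9 + 1923))*(-57043) = (-4263024/473669 + 1932)*(-57043) = (910865484/473669)*(-57043) = -7422642829116/67667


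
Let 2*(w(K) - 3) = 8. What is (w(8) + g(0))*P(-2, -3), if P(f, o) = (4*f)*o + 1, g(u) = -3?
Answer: 100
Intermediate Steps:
w(K) = 7 (w(K) = 3 + (½)*8 = 3 + 4 = 7)
P(f, o) = 1 + 4*f*o (P(f, o) = 4*f*o + 1 = 1 + 4*f*o)
(w(8) + g(0))*P(-2, -3) = (7 - 3)*(1 + 4*(-2)*(-3)) = 4*(1 + 24) = 4*25 = 100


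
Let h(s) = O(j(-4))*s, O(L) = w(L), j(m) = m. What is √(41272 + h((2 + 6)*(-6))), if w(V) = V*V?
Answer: 2*√10126 ≈ 201.26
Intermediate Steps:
w(V) = V²
O(L) = L²
h(s) = 16*s (h(s) = (-4)²*s = 16*s)
√(41272 + h((2 + 6)*(-6))) = √(41272 + 16*((2 + 6)*(-6))) = √(41272 + 16*(8*(-6))) = √(41272 + 16*(-48)) = √(41272 - 768) = √40504 = 2*√10126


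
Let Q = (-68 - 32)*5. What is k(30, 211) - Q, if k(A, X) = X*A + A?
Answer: 6860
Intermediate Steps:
k(A, X) = A + A*X (k(A, X) = A*X + A = A + A*X)
Q = -500 (Q = -100*5 = -500)
k(30, 211) - Q = 30*(1 + 211) - 1*(-500) = 30*212 + 500 = 6360 + 500 = 6860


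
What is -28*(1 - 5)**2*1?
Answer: -448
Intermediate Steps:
-28*(1 - 5)**2*1 = -28*(-4)**2*1 = -28*16*1 = -448*1 = -448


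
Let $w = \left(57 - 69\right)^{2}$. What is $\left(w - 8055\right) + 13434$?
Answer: $5523$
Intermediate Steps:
$w = 144$ ($w = \left(57 - 69\right)^{2} = \left(-12\right)^{2} = 144$)
$\left(w - 8055\right) + 13434 = \left(144 - 8055\right) + 13434 = -7911 + 13434 = 5523$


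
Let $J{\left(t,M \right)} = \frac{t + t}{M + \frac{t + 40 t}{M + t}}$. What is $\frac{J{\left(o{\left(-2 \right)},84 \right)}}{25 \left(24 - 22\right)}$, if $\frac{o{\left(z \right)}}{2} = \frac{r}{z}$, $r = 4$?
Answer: $- \frac{16}{8195} \approx -0.0019524$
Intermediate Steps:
$o{\left(z \right)} = \frac{8}{z}$ ($o{\left(z \right)} = 2 \frac{4}{z} = \frac{8}{z}$)
$J{\left(t,M \right)} = \frac{2 t}{M + \frac{41 t}{M + t}}$
$\frac{J{\left(o{\left(-2 \right)},84 \right)}}{25 \left(24 - 22\right)} = \frac{2 \frac{8}{-2} \frac{1}{84^{2} + 41 \frac{8}{-2} + 84 \frac{8}{-2}} \left(84 + \frac{8}{-2}\right)}{25 \left(24 - 22\right)} = \frac{2 \cdot 8 \left(- \frac{1}{2}\right) \frac{1}{7056 + 41 \cdot 8 \left(- \frac{1}{2}\right) + 84 \cdot 8 \left(- \frac{1}{2}\right)} \left(84 + 8 \left(- \frac{1}{2}\right)\right)}{25 \cdot 2} = \frac{2 \left(-4\right) \frac{1}{7056 + 41 \left(-4\right) + 84 \left(-4\right)} \left(84 - 4\right)}{50} = 2 \left(-4\right) \frac{1}{7056 - 164 - 336} \cdot 80 \cdot \frac{1}{50} = 2 \left(-4\right) \frac{1}{6556} \cdot 80 \cdot \frac{1}{50} = \left(- \frac{160}{1639}\right) \frac{1}{50} = - \frac{16}{8195}$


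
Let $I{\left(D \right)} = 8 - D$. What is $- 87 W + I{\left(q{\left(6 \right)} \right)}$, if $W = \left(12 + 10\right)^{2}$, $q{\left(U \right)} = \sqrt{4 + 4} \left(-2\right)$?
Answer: $-42100 + 4 \sqrt{2} \approx -42094.0$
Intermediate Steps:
$q{\left(U \right)} = - 4 \sqrt{2}$ ($q{\left(U \right)} = \sqrt{8} \left(-2\right) = 2 \sqrt{2} \left(-2\right) = - 4 \sqrt{2}$)
$W = 484$ ($W = 22^{2} = 484$)
$- 87 W + I{\left(q{\left(6 \right)} \right)} = \left(-87\right) 484 + \left(8 - - 4 \sqrt{2}\right) = -42108 + \left(8 + 4 \sqrt{2}\right) = -42100 + 4 \sqrt{2}$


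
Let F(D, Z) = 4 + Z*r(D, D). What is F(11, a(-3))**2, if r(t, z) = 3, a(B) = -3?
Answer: 25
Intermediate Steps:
F(D, Z) = 4 + 3*Z (F(D, Z) = 4 + Z*3 = 4 + 3*Z)
F(11, a(-3))**2 = (4 + 3*(-3))**2 = (4 - 9)**2 = (-5)**2 = 25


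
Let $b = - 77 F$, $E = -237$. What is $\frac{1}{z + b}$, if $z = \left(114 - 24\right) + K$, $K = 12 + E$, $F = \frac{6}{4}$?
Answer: $- \frac{2}{501} \approx -0.003992$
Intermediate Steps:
$F = \frac{3}{2}$ ($F = 6 \cdot \frac{1}{4} = \frac{3}{2} \approx 1.5$)
$K = -225$ ($K = 12 - 237 = -225$)
$b = - \frac{231}{2}$ ($b = \left(-77\right) \frac{3}{2} = - \frac{231}{2} \approx -115.5$)
$z = -135$ ($z = \left(114 - 24\right) - 225 = 90 - 225 = -135$)
$\frac{1}{z + b} = \frac{1}{-135 - \frac{231}{2}} = \frac{1}{- \frac{501}{2}} = - \frac{2}{501}$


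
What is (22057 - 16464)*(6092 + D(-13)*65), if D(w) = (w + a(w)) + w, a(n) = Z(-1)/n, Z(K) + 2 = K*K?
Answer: 24648351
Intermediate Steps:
Z(K) = -2 + K**2 (Z(K) = -2 + K*K = -2 + K**2)
a(n) = -1/n (a(n) = (-2 + (-1)**2)/n = (-2 + 1)/n = -1/n)
D(w) = -1/w + 2*w (D(w) = (w - 1/w) + w = -1/w + 2*w)
(22057 - 16464)*(6092 + D(-13)*65) = (22057 - 16464)*(6092 + (-1/(-13) + 2*(-13))*65) = 5593*(6092 + (-1*(-1/13) - 26)*65) = 5593*(6092 + (1/13 - 26)*65) = 5593*(6092 - 337/13*65) = 5593*(6092 - 1685) = 5593*4407 = 24648351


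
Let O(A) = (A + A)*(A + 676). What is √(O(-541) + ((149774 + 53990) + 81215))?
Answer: √138909 ≈ 372.71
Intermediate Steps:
O(A) = 2*A*(676 + A) (O(A) = (2*A)*(676 + A) = 2*A*(676 + A))
√(O(-541) + ((149774 + 53990) + 81215)) = √(2*(-541)*(676 - 541) + ((149774 + 53990) + 81215)) = √(2*(-541)*135 + (203764 + 81215)) = √(-146070 + 284979) = √138909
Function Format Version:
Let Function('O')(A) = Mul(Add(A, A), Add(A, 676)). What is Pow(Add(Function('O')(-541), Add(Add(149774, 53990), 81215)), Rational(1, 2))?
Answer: Pow(138909, Rational(1, 2)) ≈ 372.71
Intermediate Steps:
Function('O')(A) = Mul(2, A, Add(676, A)) (Function('O')(A) = Mul(Mul(2, A), Add(676, A)) = Mul(2, A, Add(676, A)))
Pow(Add(Function('O')(-541), Add(Add(149774, 53990), 81215)), Rational(1, 2)) = Pow(Add(Mul(2, -541, Add(676, -541)), Add(Add(149774, 53990), 81215)), Rational(1, 2)) = Pow(Add(Mul(2, -541, 135), Add(203764, 81215)), Rational(1, 2)) = Pow(Add(-146070, 284979), Rational(1, 2)) = Pow(138909, Rational(1, 2))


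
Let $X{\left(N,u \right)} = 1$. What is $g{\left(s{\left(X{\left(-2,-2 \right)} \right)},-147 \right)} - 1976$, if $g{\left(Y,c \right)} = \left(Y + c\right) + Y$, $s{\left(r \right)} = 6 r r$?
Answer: $-2111$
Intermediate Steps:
$s{\left(r \right)} = 6 r^{2}$
$g{\left(Y,c \right)} = c + 2 Y$
$g{\left(s{\left(X{\left(-2,-2 \right)} \right)},-147 \right)} - 1976 = \left(-147 + 2 \cdot 6 \cdot 1^{2}\right) - 1976 = \left(-147 + 2 \cdot 6 \cdot 1\right) - 1976 = \left(-147 + 2 \cdot 6\right) - 1976 = \left(-147 + 12\right) - 1976 = -135 - 1976 = -2111$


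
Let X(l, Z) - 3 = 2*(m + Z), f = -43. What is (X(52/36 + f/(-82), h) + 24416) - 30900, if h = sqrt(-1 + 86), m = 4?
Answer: -6473 + 2*sqrt(85) ≈ -6454.6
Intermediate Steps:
h = sqrt(85) ≈ 9.2195
X(l, Z) = 11 + 2*Z (X(l, Z) = 3 + 2*(4 + Z) = 3 + (8 + 2*Z) = 11 + 2*Z)
(X(52/36 + f/(-82), h) + 24416) - 30900 = ((11 + 2*sqrt(85)) + 24416) - 30900 = (24427 + 2*sqrt(85)) - 30900 = -6473 + 2*sqrt(85)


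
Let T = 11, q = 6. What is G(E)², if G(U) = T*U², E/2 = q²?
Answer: 3251736576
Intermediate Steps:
E = 72 (E = 2*6² = 2*36 = 72)
G(U) = 11*U²
G(E)² = (11*72²)² = (11*5184)² = 57024² = 3251736576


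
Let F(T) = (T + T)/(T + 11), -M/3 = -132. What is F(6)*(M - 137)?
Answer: 3108/17 ≈ 182.82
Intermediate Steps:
M = 396 (M = -3*(-132) = 396)
F(T) = 2*T/(11 + T) (F(T) = (2*T)/(11 + T) = 2*T/(11 + T))
F(6)*(M - 137) = (2*6/(11 + 6))*(396 - 137) = (2*6/17)*259 = (2*6*(1/17))*259 = (12/17)*259 = 3108/17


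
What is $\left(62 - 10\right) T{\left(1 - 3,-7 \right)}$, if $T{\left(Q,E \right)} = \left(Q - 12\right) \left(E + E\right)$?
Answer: $10192$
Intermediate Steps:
$T{\left(Q,E \right)} = 2 E \left(-12 + Q\right)$ ($T{\left(Q,E \right)} = \left(-12 + Q\right) 2 E = 2 E \left(-12 + Q\right)$)
$\left(62 - 10\right) T{\left(1 - 3,-7 \right)} = \left(62 - 10\right) 2 \left(-7\right) \left(-12 + \left(1 - 3\right)\right) = 52 \cdot 2 \left(-7\right) \left(-12 + \left(1 - 3\right)\right) = 52 \cdot 2 \left(-7\right) \left(-12 - 2\right) = 52 \cdot 2 \left(-7\right) \left(-14\right) = 52 \cdot 196 = 10192$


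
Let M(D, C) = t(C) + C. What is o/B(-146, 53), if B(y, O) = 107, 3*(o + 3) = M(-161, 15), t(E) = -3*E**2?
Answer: -223/107 ≈ -2.0841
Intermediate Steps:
M(D, C) = C - 3*C**2 (M(D, C) = -3*C**2 + C = C - 3*C**2)
o = -223 (o = -3 + (15*(1 - 3*15))/3 = -3 + (15*(1 - 45))/3 = -3 + (15*(-44))/3 = -3 + (1/3)*(-660) = -3 - 220 = -223)
o/B(-146, 53) = -223/107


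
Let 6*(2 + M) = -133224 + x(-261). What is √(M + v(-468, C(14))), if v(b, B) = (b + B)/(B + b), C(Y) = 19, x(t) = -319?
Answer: I*√801294/6 ≈ 149.19*I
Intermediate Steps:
v(b, B) = 1 (v(b, B) = (B + b)/(B + b) = 1)
M = -133555/6 (M = -2 + (-133224 - 319)/6 = -2 + (⅙)*(-133543) = -2 - 133543/6 = -133555/6 ≈ -22259.)
√(M + v(-468, C(14))) = √(-133555/6 + 1) = √(-133549/6) = I*√801294/6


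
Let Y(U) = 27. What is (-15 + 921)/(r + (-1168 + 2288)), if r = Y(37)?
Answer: 906/1147 ≈ 0.78989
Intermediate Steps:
r = 27
(-15 + 921)/(r + (-1168 + 2288)) = (-15 + 921)/(27 + (-1168 + 2288)) = 906/(27 + 1120) = 906/1147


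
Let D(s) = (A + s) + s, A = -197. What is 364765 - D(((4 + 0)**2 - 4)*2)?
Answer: 364914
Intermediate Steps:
D(s) = -197 + 2*s (D(s) = (-197 + s) + s = -197 + 2*s)
364765 - D(((4 + 0)**2 - 4)*2) = 364765 - (-197 + 2*(((4 + 0)**2 - 4)*2)) = 364765 - (-197 + 2*((4**2 - 4)*2)) = 364765 - (-197 + 2*((16 - 4)*2)) = 364765 - (-197 + 2*(12*2)) = 364765 - (-197 + 2*24) = 364765 - (-197 + 48) = 364765 - 1*(-149) = 364765 + 149 = 364914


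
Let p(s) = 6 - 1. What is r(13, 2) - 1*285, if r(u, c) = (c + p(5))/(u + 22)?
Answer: -1424/5 ≈ -284.80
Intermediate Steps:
p(s) = 5
r(u, c) = (5 + c)/(22 + u) (r(u, c) = (c + 5)/(u + 22) = (5 + c)/(22 + u))
r(13, 2) - 1*285 = (5 + 2)/(22 + 13) - 1*285 = 7/35 - 285 = (1/35)*7 - 285 = ⅕ - 285 = -1424/5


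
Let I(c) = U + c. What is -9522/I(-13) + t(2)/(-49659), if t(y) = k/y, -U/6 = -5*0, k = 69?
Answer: 315235033/430378 ≈ 732.46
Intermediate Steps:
U = 0 (U = -(-30)*0 = -6*0 = 0)
t(y) = 69/y
I(c) = c (I(c) = 0 + c = c)
-9522/I(-13) + t(2)/(-49659) = -9522/(-13) + (69/2)/(-49659) = -9522*(-1/13) + (69*(½))*(-1/49659) = 9522/13 + (69/2)*(-1/49659) = 9522/13 - 23/33106 = 315235033/430378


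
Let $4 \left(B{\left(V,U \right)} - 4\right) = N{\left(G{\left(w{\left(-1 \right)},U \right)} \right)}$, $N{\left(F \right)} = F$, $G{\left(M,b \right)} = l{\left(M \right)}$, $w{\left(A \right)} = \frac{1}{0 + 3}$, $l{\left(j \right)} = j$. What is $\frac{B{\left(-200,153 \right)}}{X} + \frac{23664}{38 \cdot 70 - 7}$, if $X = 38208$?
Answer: $\frac{10849979341}{1216389888} \approx 8.9198$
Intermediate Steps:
$w{\left(A \right)} = \frac{1}{3}$
$G{\left(M,b \right)} = M$
$B{\left(V,U \right)} = \frac{49}{12}$ ($B{\left(V,U \right)} = 4 + \frac{1}{4} \cdot \frac{1}{3} = 4 + \frac{1}{12} = \frac{49}{12}$)
$\frac{B{\left(-200,153 \right)}}{X} + \frac{23664}{38 \cdot 70 - 7} = \frac{49}{12 \cdot 38208} + \frac{23664}{38 \cdot 70 - 7} = \frac{49}{12} \cdot \frac{1}{38208} + \frac{23664}{2660 - 7} = \frac{49}{458496} + \frac{23664}{2653} = \frac{10849979341}{1216389888}$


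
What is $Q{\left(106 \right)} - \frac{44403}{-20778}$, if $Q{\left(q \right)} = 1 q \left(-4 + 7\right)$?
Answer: $\frac{2217269}{6926} \approx 320.14$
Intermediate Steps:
$Q{\left(q \right)} = 3 q$ ($Q{\left(q \right)} = q 3 = 3 q$)
$Q{\left(106 \right)} - \frac{44403}{-20778} = 3 \cdot 106 - \frac{44403}{-20778} = 318 - - \frac{14801}{6926} = 318 + \frac{14801}{6926} = \frac{2217269}{6926}$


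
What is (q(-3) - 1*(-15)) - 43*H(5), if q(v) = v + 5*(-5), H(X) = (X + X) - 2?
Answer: -357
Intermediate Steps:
H(X) = -2 + 2*X (H(X) = 2*X - 2 = -2 + 2*X)
q(v) = -25 + v (q(v) = v - 25 = -25 + v)
(q(-3) - 1*(-15)) - 43*H(5) = ((-25 - 3) - 1*(-15)) - 43*(-2 + 2*5) = (-28 + 15) - 43*(-2 + 10) = -13 - 43*8 = -13 - 344 = -357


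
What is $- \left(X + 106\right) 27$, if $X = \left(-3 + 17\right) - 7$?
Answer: $-3051$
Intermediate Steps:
$X = 7$ ($X = 14 - 7 = 7$)
$- \left(X + 106\right) 27 = - \left(7 + 106\right) 27 = - 113 \cdot 27 = \left(-1\right) 3051 = -3051$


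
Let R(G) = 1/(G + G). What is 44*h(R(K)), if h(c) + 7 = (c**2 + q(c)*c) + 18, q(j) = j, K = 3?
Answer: 4378/9 ≈ 486.44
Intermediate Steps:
R(G) = 1/(2*G)
h(c) = 11 + 2*c**2 (h(c) = -7 + ((c**2 + c*c) + 18) = -7 + ((c**2 + c**2) + 18) = -7 + (2*c**2 + 18) = -7 + (18 + 2*c**2) = 11 + 2*c**2)
44*h(R(K)) = 44*(11 + 2*((1/2)/3)**2) = 44*(11 + 2*((1/2)*(1/3))**2) = 44*(11 + 2*(1/6)**2) = 44*(11 + 2*(1/36)) = 44*(11 + 1/18) = 44*(199/18) = 4378/9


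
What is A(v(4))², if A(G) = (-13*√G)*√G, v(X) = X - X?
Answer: 0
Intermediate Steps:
v(X) = 0
A(G) = -13*G
A(v(4))² = (-13*0)² = 0² = 0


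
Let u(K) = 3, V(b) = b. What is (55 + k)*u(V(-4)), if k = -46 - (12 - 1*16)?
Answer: 39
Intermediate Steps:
k = -42 (k = -46 - (12 - 16) = -46 - 1*(-4) = -46 + 4 = -42)
(55 + k)*u(V(-4)) = (55 - 42)*3 = 13*3 = 39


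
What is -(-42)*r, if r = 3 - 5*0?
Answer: 126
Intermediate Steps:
r = 3 (r = 3 + 0 = 3)
-(-42)*r = -(-42)*3 = -1*(-126) = 126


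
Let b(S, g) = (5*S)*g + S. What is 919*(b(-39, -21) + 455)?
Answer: 4145609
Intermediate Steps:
b(S, g) = S + 5*S*g (b(S, g) = 5*S*g + S = S + 5*S*g)
919*(b(-39, -21) + 455) = 919*(-39*(1 + 5*(-21)) + 455) = 919*(-39*(1 - 105) + 455) = 919*(-39*(-104) + 455) = 919*(4056 + 455) = 919*4511 = 4145609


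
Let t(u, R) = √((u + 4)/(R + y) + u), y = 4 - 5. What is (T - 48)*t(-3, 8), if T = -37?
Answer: -170*I*√35/7 ≈ -143.68*I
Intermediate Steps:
y = -1
t(u, R) = √(u + (4 + u)/(-1 + R)) (t(u, R) = √((u + 4)/(R - 1) + u) = √((4 + u)/(-1 + R) + u) = √(u + (4 + u)/(-1 + R)))
(T - 48)*t(-3, 8) = (-37 - 48)*√((4 + 8*(-3))/(-1 + 8)) = -85*√7*√(4 - 24)/7 = -85*2*I*√35/7 = -170*I*√35/7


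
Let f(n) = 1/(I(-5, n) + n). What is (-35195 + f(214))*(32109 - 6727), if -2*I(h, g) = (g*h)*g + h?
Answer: -204939104108606/229413 ≈ -8.9332e+8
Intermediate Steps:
I(h, g) = -h/2 - h*g²/2 (I(h, g) = -((g*h)*g + h)/2 = -(h*g² + h)/2 = -(h + h*g²)/2 = -h/2 - h*g²/2)
f(n) = 1/(5/2 + n + 5*n²/2) (f(n) = 1/(-½*(-5)*(1 + n²) + n) = 1/((5/2 + 5*n²/2) + n) = 1/(5/2 + n + 5*n²/2))
(-35195 + f(214))*(32109 - 6727) = (-35195 + 2/(5 + 2*214 + 5*214²))*(32109 - 6727) = (-35195 + 2/(5 + 428 + 5*45796))*25382 = (-35195 + 2/(5 + 428 + 228980))*25382 = (-35195 + 2/229413)*25382 = -8074190533/229413*25382 = -204939104108606/229413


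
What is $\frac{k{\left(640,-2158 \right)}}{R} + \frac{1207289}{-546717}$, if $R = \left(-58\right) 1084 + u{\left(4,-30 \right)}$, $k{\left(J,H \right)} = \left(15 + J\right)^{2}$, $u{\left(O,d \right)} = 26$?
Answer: $- \frac{310428545419}{34358976582} \approx -9.0349$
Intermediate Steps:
$R = -62846$ ($R = \left(-58\right) 1084 + 26 = -62872 + 26 = -62846$)
$\frac{k{\left(640,-2158 \right)}}{R} + \frac{1207289}{-546717} = \frac{\left(15 + 640\right)^{2}}{-62846} + \frac{1207289}{-546717} = 655^{2} \left(- \frac{1}{62846}\right) + 1207289 \left(- \frac{1}{546717}\right) = 429025 \left(- \frac{1}{62846}\right) - \frac{1207289}{546717} = - \frac{429025}{62846} - \frac{1207289}{546717} = - \frac{310428545419}{34358976582}$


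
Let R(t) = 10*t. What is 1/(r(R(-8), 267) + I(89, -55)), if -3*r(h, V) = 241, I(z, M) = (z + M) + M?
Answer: -3/304 ≈ -0.0098684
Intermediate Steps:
I(z, M) = z + 2*M (I(z, M) = (M + z) + M = z + 2*M)
r(h, V) = -241/3 (r(h, V) = -⅓*241 = -241/3)
1/(r(R(-8), 267) + I(89, -55)) = 1/(-241/3 + (89 + 2*(-55))) = 1/(-241/3 + (89 - 110)) = 1/(-241/3 - 21) = 1/(-304/3) = -3/304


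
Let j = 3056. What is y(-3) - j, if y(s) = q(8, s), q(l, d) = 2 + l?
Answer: -3046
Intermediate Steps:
y(s) = 10 (y(s) = 2 + 8 = 10)
y(-3) - j = 10 - 1*3056 = 10 - 3056 = -3046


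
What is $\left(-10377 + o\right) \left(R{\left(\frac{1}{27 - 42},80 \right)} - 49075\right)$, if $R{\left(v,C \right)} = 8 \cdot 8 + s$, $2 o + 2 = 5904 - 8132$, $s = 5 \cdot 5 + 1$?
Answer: $562935620$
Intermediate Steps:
$s = 26$ ($s = 25 + 1 = 26$)
$o = -1115$ ($o = -1 + \frac{5904 - 8132}{2} = -1 + \frac{1}{2} \left(-2228\right) = -1 - 1114 = -1115$)
$R{\left(v,C \right)} = 90$ ($R{\left(v,C \right)} = 8 \cdot 8 + 26 = 64 + 26 = 90$)
$\left(-10377 + o\right) \left(R{\left(\frac{1}{27 - 42},80 \right)} - 49075\right) = \left(-10377 - 1115\right) \left(90 - 49075\right) = \left(-11492\right) \left(-48985\right) = 562935620$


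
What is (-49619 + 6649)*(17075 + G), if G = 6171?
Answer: -998880620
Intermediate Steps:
(-49619 + 6649)*(17075 + G) = (-49619 + 6649)*(17075 + 6171) = -42970*23246 = -998880620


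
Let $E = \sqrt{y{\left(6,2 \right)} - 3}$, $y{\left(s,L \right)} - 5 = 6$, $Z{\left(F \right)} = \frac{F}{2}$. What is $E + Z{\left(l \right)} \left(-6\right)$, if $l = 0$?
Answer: $2 \sqrt{2} \approx 2.8284$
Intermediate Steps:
$Z{\left(F \right)} = \frac{F}{2}$ ($Z{\left(F \right)} = F \frac{1}{2} = \frac{F}{2}$)
$y{\left(s,L \right)} = 11$ ($y{\left(s,L \right)} = 5 + 6 = 11$)
$E = 2 \sqrt{2}$ ($E = \sqrt{11 - 3} = \sqrt{8} = 2 \sqrt{2} \approx 2.8284$)
$E + Z{\left(l \right)} \left(-6\right) = 2 \sqrt{2} + \frac{1}{2} \cdot 0 \left(-6\right) = 2 \sqrt{2} + 0 \left(-6\right) = 2 \sqrt{2} + 0 = 2 \sqrt{2}$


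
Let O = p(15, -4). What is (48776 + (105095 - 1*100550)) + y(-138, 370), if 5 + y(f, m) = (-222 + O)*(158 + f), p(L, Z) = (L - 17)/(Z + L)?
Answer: 537596/11 ≈ 48872.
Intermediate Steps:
p(L, Z) = (-17 + L)/(L + Z)
O = -2/11 (O = (-17 + 15)/(15 - 4) = -2/11 ≈ -0.18182)
y(f, m) = -386207/11 - 2444*f/11 (y(f, m) = -5 + (-222 - 2/11)*(158 + f) = -5 - 2444*(158 + f)/11 = -5 + (-386152/11 - 2444*f/11) = -386207/11 - 2444*f/11)
(48776 + (105095 - 1*100550)) + y(-138, 370) = (48776 + (105095 - 1*100550)) + (-386207/11 - 2444/11*(-138)) = (48776 + (105095 - 100550)) + (-386207/11 + 337272/11) = (48776 + 4545) - 48935/11 = 53321 - 48935/11 = 537596/11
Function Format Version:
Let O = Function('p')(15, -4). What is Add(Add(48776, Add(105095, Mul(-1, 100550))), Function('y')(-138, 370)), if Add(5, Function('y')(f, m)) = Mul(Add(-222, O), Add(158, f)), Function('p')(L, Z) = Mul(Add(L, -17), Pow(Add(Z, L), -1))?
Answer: Rational(537596, 11) ≈ 48872.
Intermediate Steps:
Function('p')(L, Z) = Mul(Pow(Add(L, Z), -1), Add(-17, L)) (Function('p')(L, Z) = Mul(Add(-17, L), Pow(Add(L, Z), -1)) = Mul(Pow(Add(L, Z), -1), Add(-17, L)))
O = Rational(-2, 11) (O = Mul(Pow(Add(15, -4), -1), Add(-17, 15)) = Mul(Pow(11, -1), -2) = Mul(Rational(1, 11), -2) = Rational(-2, 11) ≈ -0.18182)
Function('y')(f, m) = Add(Rational(-386207, 11), Mul(Rational(-2444, 11), f)) (Function('y')(f, m) = Add(-5, Mul(Add(-222, Rational(-2, 11)), Add(158, f))) = Add(-5, Mul(Rational(-2444, 11), Add(158, f))) = Add(-5, Add(Rational(-386152, 11), Mul(Rational(-2444, 11), f))) = Add(Rational(-386207, 11), Mul(Rational(-2444, 11), f)))
Add(Add(48776, Add(105095, Mul(-1, 100550))), Function('y')(-138, 370)) = Add(Add(48776, Add(105095, Mul(-1, 100550))), Add(Rational(-386207, 11), Mul(Rational(-2444, 11), -138))) = Add(Add(48776, Add(105095, -100550)), Add(Rational(-386207, 11), Rational(337272, 11))) = Add(Add(48776, 4545), Rational(-48935, 11)) = Add(53321, Rational(-48935, 11)) = Rational(537596, 11)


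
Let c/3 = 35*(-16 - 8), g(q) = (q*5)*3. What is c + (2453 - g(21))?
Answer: -382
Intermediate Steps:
g(q) = 15*q (g(q) = (5*q)*3 = 15*q)
c = -2520 (c = 3*(35*(-16 - 8)) = 3*(35*(-24)) = 3*(-840) = -2520)
c + (2453 - g(21)) = -2520 + (2453 - 15*21) = -2520 + (2453 - 1*315) = -2520 + (2453 - 315) = -2520 + 2138 = -382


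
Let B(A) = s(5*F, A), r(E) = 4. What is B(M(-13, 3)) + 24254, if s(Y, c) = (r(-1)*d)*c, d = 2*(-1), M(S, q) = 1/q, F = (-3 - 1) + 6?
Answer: 72754/3 ≈ 24251.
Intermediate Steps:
F = 2 (F = -4 + 6 = 2)
d = -2
s(Y, c) = -8*c (s(Y, c) = (4*(-2))*c = -8*c)
B(A) = -8*A
B(M(-13, 3)) + 24254 = -8/3 + 24254 = 72754/3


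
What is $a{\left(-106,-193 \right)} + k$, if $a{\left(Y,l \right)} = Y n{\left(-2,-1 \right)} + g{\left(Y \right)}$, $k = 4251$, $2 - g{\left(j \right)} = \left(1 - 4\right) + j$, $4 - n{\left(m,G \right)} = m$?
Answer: $3726$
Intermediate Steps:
$n{\left(m,G \right)} = 4 - m$
$g{\left(j \right)} = 5 - j$ ($g{\left(j \right)} = 2 - \left(\left(1 - 4\right) + j\right) = 2 - \left(-3 + j\right) = 5 - j$)
$a{\left(Y,l \right)} = 5 + 5 Y$ ($a{\left(Y,l \right)} = Y \left(4 - -2\right) - \left(-5 + Y\right) = Y \left(4 + 2\right) - \left(-5 + Y\right) = Y 6 - \left(-5 + Y\right) = 6 Y - \left(-5 + Y\right) = 5 + 5 Y$)
$a{\left(-106,-193 \right)} + k = \left(5 + 5 \left(-106\right)\right) + 4251 = \left(5 - 530\right) + 4251 = -525 + 4251 = 3726$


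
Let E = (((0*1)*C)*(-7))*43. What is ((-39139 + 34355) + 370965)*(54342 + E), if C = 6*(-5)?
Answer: 19899007902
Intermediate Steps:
C = -30
E = 0 (E = (((0*1)*(-30))*(-7))*43 = ((0*(-30))*(-7))*43 = (0*(-7))*43 = 0*43 = 0)
((-39139 + 34355) + 370965)*(54342 + E) = ((-39139 + 34355) + 370965)*(54342 + 0) = (-4784 + 370965)*54342 = 366181*54342 = 19899007902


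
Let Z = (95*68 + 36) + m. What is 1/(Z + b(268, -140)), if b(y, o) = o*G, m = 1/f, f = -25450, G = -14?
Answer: 25450/215205199 ≈ 0.00011826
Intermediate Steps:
m = -1/25450 (m = 1/(-25450) = -1/25450 ≈ -3.9293e-5)
b(y, o) = -14*o (b(y, o) = o*(-14) = -14*o)
Z = 165323199/25450 (Z = (95*68 + 36) - 1/25450 = (6460 + 36) - 1/25450 = 6496 - 1/25450 = 165323199/25450 ≈ 6496.0)
1/(Z + b(268, -140)) = 1/(165323199/25450 - 14*(-140)) = 1/(165323199/25450 + 1960) = 1/(215205199/25450) = 25450/215205199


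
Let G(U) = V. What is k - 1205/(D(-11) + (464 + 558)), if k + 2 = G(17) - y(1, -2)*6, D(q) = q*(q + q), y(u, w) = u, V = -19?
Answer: -35333/1264 ≈ -27.953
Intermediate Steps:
G(U) = -19
D(q) = 2*q**2 (D(q) = q*(2*q) = 2*q**2)
k = -27 (k = -2 + (-19 - 6) = -2 - 25 = -27)
k - 1205/(D(-11) + (464 + 558)) = -27 - 1205/(2*(-11)**2 + (464 + 558)) = -27 - 1205/(2*121 + 1022) = -27 - 1205/(242 + 1022) = -27 - 1205/1264 = -35333/1264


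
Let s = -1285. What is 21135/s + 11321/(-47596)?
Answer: -204097789/12232172 ≈ -16.685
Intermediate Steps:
21135/s + 11321/(-47596) = 21135/(-1285) + 11321/(-47596) = 21135*(-1/1285) + 11321*(-1/47596) = -4227/257 - 11321/47596 = -204097789/12232172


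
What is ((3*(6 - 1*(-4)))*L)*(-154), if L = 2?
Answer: -9240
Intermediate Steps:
((3*(6 - 1*(-4)))*L)*(-154) = ((3*(6 - 1*(-4)))*2)*(-154) = ((3*(6 + 4))*2)*(-154) = ((3*10)*2)*(-154) = (30*2)*(-154) = 60*(-154) = -9240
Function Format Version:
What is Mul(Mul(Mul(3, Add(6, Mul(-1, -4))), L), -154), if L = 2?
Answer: -9240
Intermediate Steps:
Mul(Mul(Mul(3, Add(6, Mul(-1, -4))), L), -154) = Mul(Mul(Mul(3, Add(6, Mul(-1, -4))), 2), -154) = Mul(Mul(Mul(3, Add(6, 4)), 2), -154) = Mul(Mul(Mul(3, 10), 2), -154) = Mul(Mul(30, 2), -154) = Mul(60, -154) = -9240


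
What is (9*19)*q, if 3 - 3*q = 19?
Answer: -912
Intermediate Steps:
q = -16/3 (q = 1 - 1/3*19 = 1 - 19/3 = -16/3 ≈ -5.3333)
(9*19)*q = (9*19)*(-16/3) = 171*(-16/3) = -912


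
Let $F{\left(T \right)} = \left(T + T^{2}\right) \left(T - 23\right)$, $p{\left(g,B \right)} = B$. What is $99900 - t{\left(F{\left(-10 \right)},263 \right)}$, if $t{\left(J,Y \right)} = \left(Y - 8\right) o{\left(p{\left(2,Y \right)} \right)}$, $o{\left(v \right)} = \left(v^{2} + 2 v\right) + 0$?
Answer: $-17672325$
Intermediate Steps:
$o{\left(v \right)} = v^{2} + 2 v$
$F{\left(T \right)} = \left(-23 + T\right) \left(T + T^{2}\right)$ ($F{\left(T \right)} = \left(T + T^{2}\right) \left(-23 + T\right) = \left(-23 + T\right) \left(T + T^{2}\right)$)
$t{\left(J,Y \right)} = Y \left(-8 + Y\right) \left(2 + Y\right)$ ($t{\left(J,Y \right)} = \left(Y - 8\right) Y \left(2 + Y\right) = \left(-8 + Y\right) Y \left(2 + Y\right) = Y \left(-8 + Y\right) \left(2 + Y\right)$)
$99900 - t{\left(F{\left(-10 \right)},263 \right)} = 99900 - 263 \left(-8 + 263\right) \left(2 + 263\right) = 99900 - 263 \cdot 255 \cdot 265 = 99900 - 17772225 = -17672325$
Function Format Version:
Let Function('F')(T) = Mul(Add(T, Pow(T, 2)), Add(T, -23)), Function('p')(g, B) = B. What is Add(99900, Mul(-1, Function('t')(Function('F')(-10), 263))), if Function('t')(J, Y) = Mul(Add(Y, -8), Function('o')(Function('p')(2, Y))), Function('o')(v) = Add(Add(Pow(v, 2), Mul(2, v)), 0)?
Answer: -17672325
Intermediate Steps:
Function('o')(v) = Add(Pow(v, 2), Mul(2, v))
Function('F')(T) = Mul(Add(-23, T), Add(T, Pow(T, 2))) (Function('F')(T) = Mul(Add(T, Pow(T, 2)), Add(-23, T)) = Mul(Add(-23, T), Add(T, Pow(T, 2))))
Function('t')(J, Y) = Mul(Y, Add(-8, Y), Add(2, Y)) (Function('t')(J, Y) = Mul(Add(Y, -8), Mul(Y, Add(2, Y))) = Mul(Add(-8, Y), Mul(Y, Add(2, Y))) = Mul(Y, Add(-8, Y), Add(2, Y)))
Add(99900, Mul(-1, Function('t')(Function('F')(-10), 263))) = Add(99900, Mul(-1, Mul(263, Add(-8, 263), Add(2, 263)))) = Add(99900, Mul(-1, Mul(263, 255, 265))) = Add(99900, Mul(-1, 17772225)) = Add(99900, -17772225) = -17672325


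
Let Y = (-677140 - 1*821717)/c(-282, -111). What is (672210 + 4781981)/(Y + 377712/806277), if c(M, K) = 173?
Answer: -253594284981637/402809527071 ≈ -629.56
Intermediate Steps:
Y = -1498857/173 (Y = (-677140 - 1*821717)/173 = (-677140 - 821717)*(1/173) = -1498857*1/173 = -1498857/173 ≈ -8663.9)
(672210 + 4781981)/(Y + 377712/806277) = (672210 + 4781981)/(-1498857/173 + 377712/806277) = 5454191/(-1498857/173 + 377712*(1/806277)) = 5454191/(-1498857/173 + 125904/268759) = 5454191/(-402809527071/46495307) = 5454191*(-46495307/402809527071) = -253594284981637/402809527071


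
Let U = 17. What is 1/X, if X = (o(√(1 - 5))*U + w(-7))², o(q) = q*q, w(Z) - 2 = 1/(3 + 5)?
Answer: 64/277729 ≈ 0.00023044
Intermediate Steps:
w(Z) = 17/8 (w(Z) = 2 + 1/(3 + 5) = 2 + 1/8 = 2 + ⅛ = 17/8)
o(q) = q²
X = 277729/64 (X = ((√(1 - 5))²*17 + 17/8)² = ((√(-4))²*17 + 17/8)² = ((2*I)²*17 + 17/8)² = (-4*17 + 17/8)² = (-68 + 17/8)² = (-527/8)² = 277729/64 ≈ 4339.5)
1/X = 1/(277729/64) = 64/277729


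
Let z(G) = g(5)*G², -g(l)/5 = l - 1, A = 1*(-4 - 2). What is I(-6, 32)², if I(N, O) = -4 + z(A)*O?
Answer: 531025936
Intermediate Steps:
A = -6 (A = 1*(-6) = -6)
g(l) = 5 - 5*l (g(l) = -5*(l - 1) = -5*(-1 + l) = 5 - 5*l)
z(G) = -20*G² (z(G) = (5 - 5*5)*G² = (5 - 25)*G² = -20*G²)
I(N, O) = -4 - 720*O (I(N, O) = -4 + (-20*(-6)²)*O = -4 + (-20*36)*O = -4 - 720*O)
I(-6, 32)² = (-4 - 720*32)² = (-4 - 23040)² = (-23044)² = 531025936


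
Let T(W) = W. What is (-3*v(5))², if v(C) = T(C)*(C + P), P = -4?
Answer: 225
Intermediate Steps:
v(C) = C*(-4 + C) (v(C) = C*(C - 4) = C*(-4 + C))
(-3*v(5))² = (-15*(-4 + 5))² = (-15)² = 225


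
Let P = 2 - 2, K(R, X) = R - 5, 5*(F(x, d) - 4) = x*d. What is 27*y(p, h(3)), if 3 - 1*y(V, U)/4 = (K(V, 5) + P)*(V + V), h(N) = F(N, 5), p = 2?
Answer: 1620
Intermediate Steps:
F(x, d) = 4 + d*x/5 (F(x, d) = 4 + (x*d)/5 = 4 + (d*x)/5 = 4 + d*x/5)
K(R, X) = -5 + R
h(N) = 4 + N (h(N) = 4 + (1/5)*5*N = 4 + N)
P = 0
y(V, U) = 12 - 8*V*(-5 + V) (y(V, U) = 12 - 4*((-5 + V) + 0)*(V + V) = 12 - 4*(-5 + V)*2*V = 12 - 8*V*(-5 + V))
27*y(p, h(3)) = 27*(12 - 8*2*(-5 + 2)) = 27*(12 - 8*2*(-3)) = 27*(12 + 48) = 27*60 = 1620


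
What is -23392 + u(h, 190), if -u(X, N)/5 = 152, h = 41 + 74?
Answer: -24152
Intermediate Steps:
h = 115
u(X, N) = -760 (u(X, N) = -5*152 = -760)
-23392 + u(h, 190) = -23392 - 760 = -24152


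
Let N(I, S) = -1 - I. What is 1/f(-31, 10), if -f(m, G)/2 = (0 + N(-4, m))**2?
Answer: -1/18 ≈ -0.055556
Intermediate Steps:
f(m, G) = -18 (f(m, G) = -2*(0 + (-1 - 1*(-4)))**2 = -2*(0 + (-1 + 4))**2 = -2*(0 + 3)**2 = -2*3**2 = -2*9 = -18)
1/f(-31, 10) = 1/(-18) = -1/18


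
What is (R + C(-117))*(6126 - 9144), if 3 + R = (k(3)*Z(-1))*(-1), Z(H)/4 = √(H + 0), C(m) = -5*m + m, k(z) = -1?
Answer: -1403370 - 12072*I ≈ -1.4034e+6 - 12072.0*I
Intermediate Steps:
C(m) = -4*m
Z(H) = 4*√H (Z(H) = 4*√(H + 0) = 4*√H)
R = -3 + 4*I (R = -3 - 4*√(-1)*(-1) = -3 - 4*I*(-1) = -3 + 4*I ≈ -3.0 + 4.0*I)
(R + C(-117))*(6126 - 9144) = ((-3 + 4*I) - 4*(-117))*(6126 - 9144) = ((-3 + 4*I) + 468)*(-3018) = (465 + 4*I)*(-3018) = -1403370 - 12072*I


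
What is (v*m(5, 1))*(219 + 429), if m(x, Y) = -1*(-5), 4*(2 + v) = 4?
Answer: -3240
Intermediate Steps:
v = -1 (v = -2 + (1/4)*4 = -2 + 1 = -1)
m(x, Y) = 5
(v*m(5, 1))*(219 + 429) = (-1*5)*(219 + 429) = -5*648 = -3240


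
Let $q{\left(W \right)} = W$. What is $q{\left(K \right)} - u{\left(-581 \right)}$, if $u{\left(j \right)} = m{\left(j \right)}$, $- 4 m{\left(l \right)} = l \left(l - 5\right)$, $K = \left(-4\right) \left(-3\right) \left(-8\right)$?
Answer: $\frac{170041}{2} \approx 85021.0$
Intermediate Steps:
$K = -96$ ($K = 12 \left(-8\right) = -96$)
$m{\left(l \right)} = - \frac{l \left(-5 + l\right)}{4}$ ($m{\left(l \right)} = - \frac{l \left(l - 5\right)}{4} = - \frac{l \left(-5 + l\right)}{4}$)
$u{\left(j \right)} = \frac{j \left(5 - j\right)}{4}$
$q{\left(K \right)} - u{\left(-581 \right)} = -96 - \frac{1}{4} \left(-581\right) \left(5 - -581\right) = -96 - \frac{1}{4} \left(-581\right) \left(5 + 581\right) = -96 - \frac{1}{4} \left(-581\right) 586 = -96 - - \frac{170233}{2} = -96 + \frac{170233}{2} = \frac{170041}{2}$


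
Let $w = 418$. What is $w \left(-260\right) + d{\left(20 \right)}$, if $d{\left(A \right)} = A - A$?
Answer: $-108680$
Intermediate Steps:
$d{\left(A \right)} = 0$
$w \left(-260\right) + d{\left(20 \right)} = 418 \left(-260\right) + 0 = -108680 + 0 = -108680$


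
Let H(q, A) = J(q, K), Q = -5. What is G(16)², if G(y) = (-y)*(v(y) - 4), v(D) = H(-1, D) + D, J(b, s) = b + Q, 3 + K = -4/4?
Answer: 9216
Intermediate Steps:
K = -4 (K = -3 - 4/4 = -3 - 4*¼ = -3 - 1 = -4)
J(b, s) = -5 + b (J(b, s) = b - 5 = -5 + b)
H(q, A) = -5 + q
v(D) = -6 + D (v(D) = (-5 - 1) + D = -6 + D)
G(y) = -y*(-10 + y) (G(y) = (-y)*((-6 + y) - 4) = (-y)*(-10 + y) = -y*(-10 + y))
G(16)² = (16*(10 - 1*16))² = (16*(10 - 16))² = (16*(-6))² = (-96)² = 9216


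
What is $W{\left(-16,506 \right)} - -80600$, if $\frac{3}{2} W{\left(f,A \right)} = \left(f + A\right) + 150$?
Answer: $\frac{243080}{3} \approx 81027.0$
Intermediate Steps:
$W{\left(f,A \right)} = 100 + \frac{2 A}{3} + \frac{2 f}{3}$ ($W{\left(f,A \right)} = \frac{2 \left(\left(f + A\right) + 150\right)}{3} = \frac{2 \left(\left(A + f\right) + 150\right)}{3} = \frac{2 \left(150 + A + f\right)}{3} = 100 + \frac{2 A}{3} + \frac{2 f}{3}$)
$W{\left(-16,506 \right)} - -80600 = \left(100 + \frac{2}{3} \cdot 506 + \frac{2}{3} \left(-16\right)\right) - -80600 = \left(100 + \frac{1012}{3} - \frac{32}{3}\right) + 80600 = \frac{1280}{3} + 80600 = \frac{243080}{3}$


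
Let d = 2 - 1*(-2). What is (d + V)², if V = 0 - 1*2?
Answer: 4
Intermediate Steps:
V = -2 (V = 0 - 2 = -2)
d = 4 (d = 2 + 2 = 4)
(d + V)² = (4 - 2)² = 2² = 4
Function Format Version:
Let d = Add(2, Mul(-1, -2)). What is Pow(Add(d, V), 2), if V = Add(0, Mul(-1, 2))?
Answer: 4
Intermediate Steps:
V = -2 (V = Add(0, -2) = -2)
d = 4 (d = Add(2, 2) = 4)
Pow(Add(d, V), 2) = Pow(Add(4, -2), 2) = Pow(2, 2) = 4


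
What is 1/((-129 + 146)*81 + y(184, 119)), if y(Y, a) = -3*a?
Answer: 1/1020 ≈ 0.00098039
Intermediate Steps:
1/((-129 + 146)*81 + y(184, 119)) = 1/((-129 + 146)*81 - 3*119) = 1/(17*81 - 357) = 1/(1377 - 357) = 1/1020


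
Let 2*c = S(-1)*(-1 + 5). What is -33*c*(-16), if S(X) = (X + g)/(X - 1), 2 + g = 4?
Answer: -528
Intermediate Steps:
g = 2 (g = -2 + 4 = 2)
S(X) = (2 + X)/(-1 + X) (S(X) = (X + 2)/(X - 1) = (2 + X)/(-1 + X))
c = -1 (c = (((2 - 1)/(-1 - 1))*(-1 + 5))/2 = ((1/(-2))*4)/2 = (-½*1*4)/2 = (-½*4)/2 = (½)*(-2) = -1)
-33*c*(-16) = -33*(-1)*(-16) = 33*(-16) = -528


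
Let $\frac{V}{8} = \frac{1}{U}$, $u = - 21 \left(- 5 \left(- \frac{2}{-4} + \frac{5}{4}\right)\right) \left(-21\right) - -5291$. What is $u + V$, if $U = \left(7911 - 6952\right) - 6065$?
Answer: $\frac{14626121}{10212} \approx 1432.2$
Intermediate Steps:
$U = -5106$ ($U = \left(7911 - 6952\right) - 6065 = 959 - 6065 = -5106$)
$u = \frac{5729}{4}$ ($u = - 21 \left(- 5 \left(\left(-2\right) \left(- \frac{1}{4}\right) + 5 \cdot \frac{1}{4}\right)\right) \left(-21\right) + 5291 = - 21 \left(- 5 \left(\frac{1}{2} + \frac{5}{4}\right)\right) \left(-21\right) + 5291 = - 21 \left(\left(-5\right) \frac{7}{4}\right) \left(-21\right) + 5291 = \left(-21\right) \left(- \frac{35}{4}\right) \left(-21\right) + 5291 = \frac{735}{4} \left(-21\right) + 5291 = - \frac{15435}{4} + 5291 = \frac{5729}{4} \approx 1432.3$)
$V = - \frac{4}{2553}$ ($V = \frac{8}{-5106} = 8 \left(- \frac{1}{5106}\right) = - \frac{4}{2553} \approx -0.0015668$)
$u + V = \frac{5729}{4} - \frac{4}{2553} = \frac{14626121}{10212}$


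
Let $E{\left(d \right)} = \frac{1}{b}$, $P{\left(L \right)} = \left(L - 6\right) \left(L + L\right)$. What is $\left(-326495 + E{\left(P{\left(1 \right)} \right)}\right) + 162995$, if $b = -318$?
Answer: $- \frac{51993001}{318} \approx -1.635 \cdot 10^{5}$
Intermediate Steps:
$P{\left(L \right)} = 2 L \left(-6 + L\right)$ ($P{\left(L \right)} = \left(-6 + L\right) 2 L = 2 L \left(-6 + L\right)$)
$E{\left(d \right)} = - \frac{1}{318}$ ($E{\left(d \right)} = \frac{1}{-318} = - \frac{1}{318}$)
$\left(-326495 + E{\left(P{\left(1 \right)} \right)}\right) + 162995 = \left(-326495 - \frac{1}{318}\right) + 162995 = - \frac{103825411}{318} + 162995 = - \frac{51993001}{318}$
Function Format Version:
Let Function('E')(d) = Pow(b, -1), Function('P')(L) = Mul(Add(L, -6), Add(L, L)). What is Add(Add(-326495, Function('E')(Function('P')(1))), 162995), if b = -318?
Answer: Rational(-51993001, 318) ≈ -1.6350e+5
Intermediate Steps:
Function('P')(L) = Mul(2, L, Add(-6, L)) (Function('P')(L) = Mul(Add(-6, L), Mul(2, L)) = Mul(2, L, Add(-6, L)))
Function('E')(d) = Rational(-1, 318) (Function('E')(d) = Pow(-318, -1) = Rational(-1, 318))
Add(Add(-326495, Function('E')(Function('P')(1))), 162995) = Add(Add(-326495, Rational(-1, 318)), 162995) = Add(Rational(-103825411, 318), 162995) = Rational(-51993001, 318)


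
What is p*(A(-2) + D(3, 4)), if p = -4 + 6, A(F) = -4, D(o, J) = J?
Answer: 0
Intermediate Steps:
p = 2
p*(A(-2) + D(3, 4)) = 2*(-4 + 4) = 2*0 = 0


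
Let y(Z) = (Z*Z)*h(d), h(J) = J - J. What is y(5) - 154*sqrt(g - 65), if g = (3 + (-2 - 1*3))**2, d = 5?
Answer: -154*I*sqrt(61) ≈ -1202.8*I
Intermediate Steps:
h(J) = 0
g = 4 (g = (3 + (-2 - 3))**2 = (3 - 5)**2 = (-2)**2 = 4)
y(Z) = 0 (y(Z) = (Z*Z)*0 = Z**2*0 = 0)
y(5) - 154*sqrt(g - 65) = 0 - 154*sqrt(4 - 65) = 0 - 154*I*sqrt(61) = -154*I*sqrt(61)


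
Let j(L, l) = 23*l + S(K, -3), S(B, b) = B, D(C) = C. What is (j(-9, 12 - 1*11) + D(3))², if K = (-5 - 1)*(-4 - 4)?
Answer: 5476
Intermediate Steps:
K = 48 (K = -6*(-8) = 48)
j(L, l) = 48 + 23*l (j(L, l) = 23*l + 48 = 48 + 23*l)
(j(-9, 12 - 1*11) + D(3))² = ((48 + 23*(12 - 1*11)) + 3)² = ((48 + 23*(12 - 11)) + 3)² = ((48 + 23*1) + 3)² = ((48 + 23) + 3)² = (71 + 3)² = 74² = 5476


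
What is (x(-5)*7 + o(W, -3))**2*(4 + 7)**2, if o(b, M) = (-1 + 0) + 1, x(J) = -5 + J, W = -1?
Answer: 592900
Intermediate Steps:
o(b, M) = 0 (o(b, M) = -1 + 1 = 0)
(x(-5)*7 + o(W, -3))**2*(4 + 7)**2 = ((-5 - 5)*7 + 0)**2*(4 + 7)**2 = (-10*7 + 0)**2*11**2 = (-70 + 0)**2*121 = (-70)**2*121 = 4900*121 = 592900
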